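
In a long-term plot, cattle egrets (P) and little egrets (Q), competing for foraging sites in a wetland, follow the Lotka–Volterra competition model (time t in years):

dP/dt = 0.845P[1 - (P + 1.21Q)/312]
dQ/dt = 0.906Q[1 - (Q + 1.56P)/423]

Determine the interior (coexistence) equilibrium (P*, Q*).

Setting both brackets to zero gives the nullclines P + 1.21Q = 312 and 1.56P + Q = 423.
Substituting Q = 423 - 1.56P into the first: P(1 - 1.21·1.56) = 312 - 1.21·423.
So P* = -200/-0.888 = 225, and then Q* = 423 - 1.56·225 = 71.8.

P* ≈ 225, Q* ≈ 71.8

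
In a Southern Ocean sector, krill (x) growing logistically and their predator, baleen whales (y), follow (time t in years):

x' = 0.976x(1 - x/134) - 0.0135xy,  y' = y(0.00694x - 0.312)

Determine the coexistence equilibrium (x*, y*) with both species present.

From dy/dt = 0 with y > 0: 0.00694x* = 0.312, so x* = 45.
Substitute into dx/dt = 0: 0.976(1 - 45/134) = 0.0135y*.
The bracket is 0.665, giving y* = 0.649/0.0135 = 48.

x* ≈ 45, y* ≈ 48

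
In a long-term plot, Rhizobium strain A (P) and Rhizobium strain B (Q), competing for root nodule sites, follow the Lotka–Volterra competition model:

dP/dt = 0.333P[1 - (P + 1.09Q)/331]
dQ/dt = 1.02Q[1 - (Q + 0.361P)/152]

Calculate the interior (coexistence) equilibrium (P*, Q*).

P* ≈ 273, Q* ≈ 53.6

Setting both brackets to zero gives the nullclines P + 1.09Q = 331 and 0.361P + Q = 152.
Substituting Q = 152 - 0.361P into the first: P(1 - 1.09·0.361) = 331 - 1.09·152.
So P* = 165/0.607 = 273, and then Q* = 152 - 0.361·273 = 53.6.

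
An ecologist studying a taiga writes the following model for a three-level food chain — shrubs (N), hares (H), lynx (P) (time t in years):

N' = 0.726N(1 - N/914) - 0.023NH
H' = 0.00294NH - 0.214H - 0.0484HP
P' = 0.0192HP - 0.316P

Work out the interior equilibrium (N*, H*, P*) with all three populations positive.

N* ≈ 437, H* ≈ 16.5, P* ≈ 22.1

From dP/dt = 0: 0.0192H* = 0.316, so H* = 16.5.
From dN/dt = 0: 0.726(1 - N*/914) = 0.023·16.5, giving N* = 914·(1 - 0.521) = 437.
From dH/dt = 0: 0.00294·437 - 0.214 = 0.0484P*, so P* = 1.07/0.0484 = 22.1.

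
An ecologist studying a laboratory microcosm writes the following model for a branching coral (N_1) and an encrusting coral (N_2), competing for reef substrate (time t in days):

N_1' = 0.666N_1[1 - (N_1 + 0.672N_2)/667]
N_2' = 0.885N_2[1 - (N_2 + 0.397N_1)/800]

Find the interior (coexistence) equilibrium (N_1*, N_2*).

N_1* ≈ 176, N_2* ≈ 730

Setting both brackets to zero gives the nullclines N_1 + 0.672N_2 = 667 and 0.397N_1 + N_2 = 800.
Substituting N_2 = 800 - 0.397N_1 into the first: N_1(1 - 0.672·0.397) = 667 - 0.672·800.
So N_1* = 129/0.733 = 176, and then N_2* = 800 - 0.397·176 = 730.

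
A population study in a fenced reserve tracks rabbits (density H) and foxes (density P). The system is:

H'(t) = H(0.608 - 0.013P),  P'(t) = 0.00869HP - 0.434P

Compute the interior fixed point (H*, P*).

Set dP/dt = 0 with P > 0: 0.00869H - 0.434 = 0, so H* = 0.434/0.00869 = 49.9.
Set dH/dt = 0 with H > 0: 0.608 - 0.013P = 0, so P* = 0.608/0.013 = 46.8.

H* ≈ 49.9, P* ≈ 46.8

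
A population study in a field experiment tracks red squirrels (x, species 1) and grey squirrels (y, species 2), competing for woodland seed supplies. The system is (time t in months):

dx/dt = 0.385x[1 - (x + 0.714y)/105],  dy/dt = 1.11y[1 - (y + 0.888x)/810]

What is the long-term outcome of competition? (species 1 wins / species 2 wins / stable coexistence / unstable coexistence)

Compare the nullcline intercepts: K1/α12 = 105/0.714 = 147 < K2 = 810; K2/α21 = 810/0.888 = 912 > K1 = 105.
Since the inequalities point opposite ways, species 2 can invade but species 1 cannot.

species 2 excludes species 1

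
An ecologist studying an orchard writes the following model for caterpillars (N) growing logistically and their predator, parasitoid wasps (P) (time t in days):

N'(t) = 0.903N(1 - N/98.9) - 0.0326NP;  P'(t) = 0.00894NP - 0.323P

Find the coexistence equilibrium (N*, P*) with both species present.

From dP/dt = 0 with P > 0: 0.00894N* = 0.323, so N* = 36.1.
Substitute into dN/dt = 0: 0.903(1 - 36.1/98.9) = 0.0326P*.
The bracket is 0.635, giving P* = 0.573/0.0326 = 17.6.

N* ≈ 36.1, P* ≈ 17.6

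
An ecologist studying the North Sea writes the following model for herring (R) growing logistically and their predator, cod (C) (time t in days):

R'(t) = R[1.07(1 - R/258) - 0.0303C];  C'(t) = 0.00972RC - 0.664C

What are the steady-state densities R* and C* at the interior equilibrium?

From dC/dt = 0 with C > 0: 0.00972R* = 0.664, so R* = 68.3.
Substitute into dR/dt = 0: 1.07(1 - 68.3/258) = 0.0303C*.
The bracket is 0.735, giving C* = 0.787/0.0303 = 26.

R* ≈ 68.3, C* ≈ 26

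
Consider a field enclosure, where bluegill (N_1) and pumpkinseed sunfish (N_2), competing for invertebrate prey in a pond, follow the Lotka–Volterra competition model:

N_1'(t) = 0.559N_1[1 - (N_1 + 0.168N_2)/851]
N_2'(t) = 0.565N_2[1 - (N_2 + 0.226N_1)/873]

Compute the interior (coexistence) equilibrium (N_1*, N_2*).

Setting both brackets to zero gives the nullclines N_1 + 0.168N_2 = 851 and 0.226N_1 + N_2 = 873.
Substituting N_2 = 873 - 0.226N_1 into the first: N_1(1 - 0.168·0.226) = 851 - 0.168·873.
So N_1* = 704/0.962 = 732, and then N_2* = 873 - 0.226·732 = 708.

N_1* ≈ 732, N_2* ≈ 708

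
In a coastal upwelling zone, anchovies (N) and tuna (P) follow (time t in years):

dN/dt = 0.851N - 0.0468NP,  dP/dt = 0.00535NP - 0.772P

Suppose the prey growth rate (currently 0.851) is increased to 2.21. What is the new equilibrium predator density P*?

At the interior fixed point, setting dN/dt = 0 with N > 0 fixes P* = (prey growth rate)/(NP coefficient) — independent of the other coefficients.
With the change, P* = 2.21/0.0468 = 47.2; it rises from 18.2.

P* ≈ 47.2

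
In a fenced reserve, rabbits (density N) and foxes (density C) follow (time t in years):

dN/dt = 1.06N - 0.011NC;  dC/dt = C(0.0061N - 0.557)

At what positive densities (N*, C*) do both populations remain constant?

Set dC/dt = 0 with C > 0: 0.0061N - 0.557 = 0, so N* = 0.557/0.0061 = 91.3.
Set dN/dt = 0 with N > 0: 1.06 - 0.011C = 0, so C* = 1.06/0.011 = 96.4.

N* ≈ 91.3, C* ≈ 96.4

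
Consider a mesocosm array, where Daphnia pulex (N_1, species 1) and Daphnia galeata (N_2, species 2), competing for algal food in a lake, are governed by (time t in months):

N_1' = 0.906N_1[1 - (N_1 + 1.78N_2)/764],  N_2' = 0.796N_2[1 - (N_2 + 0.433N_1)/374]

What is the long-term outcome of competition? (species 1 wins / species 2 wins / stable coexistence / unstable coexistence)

Compare the nullcline intercepts: K1/α12 = 764/1.78 = 429 > K2 = 374; K2/α21 = 374/0.433 = 864 > K1 = 764.
Since both inequalities hold, each species can invade when rare, so the interior equilibrium is stable.

stable coexistence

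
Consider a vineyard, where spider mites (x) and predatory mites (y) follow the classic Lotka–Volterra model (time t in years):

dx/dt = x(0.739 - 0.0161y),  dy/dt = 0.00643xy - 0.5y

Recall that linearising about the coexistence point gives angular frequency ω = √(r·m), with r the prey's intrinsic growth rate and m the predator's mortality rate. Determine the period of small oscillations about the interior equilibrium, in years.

T ≈ 10.3 years

Here r = 0.739 and m = 0.5, so r·m = 0.369.
ω = √0.369 = 0.608 per year, hence T = 2π/ω ≈ 10.3 years.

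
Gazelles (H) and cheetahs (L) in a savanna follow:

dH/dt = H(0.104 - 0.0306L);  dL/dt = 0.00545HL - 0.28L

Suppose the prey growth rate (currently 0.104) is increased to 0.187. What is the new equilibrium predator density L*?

At the interior fixed point, setting dH/dt = 0 with H > 0 fixes L* = (prey growth rate)/(HL coefficient) — independent of the other coefficients.
With the change, L* = 0.187/0.0306 = 6.11; it rises from 3.4.

L* ≈ 6.11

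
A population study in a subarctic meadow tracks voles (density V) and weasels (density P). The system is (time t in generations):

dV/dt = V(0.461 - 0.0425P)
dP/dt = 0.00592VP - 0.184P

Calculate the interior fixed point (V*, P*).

V* ≈ 31.1, P* ≈ 10.8

Set dP/dt = 0 with P > 0: 0.00592V - 0.184 = 0, so V* = 0.184/0.00592 = 31.1.
Set dV/dt = 0 with V > 0: 0.461 - 0.0425P = 0, so P* = 0.461/0.0425 = 10.8.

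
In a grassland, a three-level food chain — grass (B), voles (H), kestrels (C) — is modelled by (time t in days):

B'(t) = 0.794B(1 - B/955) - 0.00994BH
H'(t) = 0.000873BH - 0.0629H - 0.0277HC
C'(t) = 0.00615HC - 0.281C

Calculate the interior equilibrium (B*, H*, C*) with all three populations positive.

From dC/dt = 0: 0.00615H* = 0.281, so H* = 45.7.
From dB/dt = 0: 0.794(1 - B*/955) = 0.00994·45.7, giving B* = 955·(1 - 0.572) = 409.
From dH/dt = 0: 0.000873·409 - 0.0629 = 0.0277C*, so C* = 0.294/0.0277 = 10.6.

B* ≈ 409, H* ≈ 45.7, C* ≈ 10.6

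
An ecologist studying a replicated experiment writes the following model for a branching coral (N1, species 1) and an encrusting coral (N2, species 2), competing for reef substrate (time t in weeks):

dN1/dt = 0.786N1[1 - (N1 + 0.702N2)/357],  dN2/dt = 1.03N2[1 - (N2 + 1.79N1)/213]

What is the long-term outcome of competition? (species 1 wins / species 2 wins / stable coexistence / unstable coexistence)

Compare the nullcline intercepts: K1/α12 = 357/0.702 = 509 > K2 = 213; K2/α21 = 213/1.79 = 119 < K1 = 357.
Since the inequalities point opposite ways, species 1 can invade but species 2 cannot.

species 1 excludes species 2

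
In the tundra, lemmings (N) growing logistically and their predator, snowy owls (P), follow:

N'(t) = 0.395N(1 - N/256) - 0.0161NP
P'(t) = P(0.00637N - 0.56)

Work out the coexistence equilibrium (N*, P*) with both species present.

N* ≈ 87.9, P* ≈ 16.1

From dP/dt = 0 with P > 0: 0.00637N* = 0.56, so N* = 87.9.
Substitute into dN/dt = 0: 0.395(1 - 87.9/256) = 0.0161P*.
The bracket is 0.657, giving P* = 0.259/0.0161 = 16.1.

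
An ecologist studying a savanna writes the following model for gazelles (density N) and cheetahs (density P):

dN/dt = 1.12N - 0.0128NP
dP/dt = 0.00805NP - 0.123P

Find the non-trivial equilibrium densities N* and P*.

N* ≈ 15.3, P* ≈ 87.5

Set dP/dt = 0 with P > 0: 0.00805N - 0.123 = 0, so N* = 0.123/0.00805 = 15.3.
Set dN/dt = 0 with N > 0: 1.12 - 0.0128P = 0, so P* = 1.12/0.0128 = 87.5.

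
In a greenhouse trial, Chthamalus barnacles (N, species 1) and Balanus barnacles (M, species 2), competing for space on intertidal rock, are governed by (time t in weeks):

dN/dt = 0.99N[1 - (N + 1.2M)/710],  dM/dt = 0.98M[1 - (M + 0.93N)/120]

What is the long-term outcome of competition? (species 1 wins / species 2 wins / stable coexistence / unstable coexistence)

Compare the nullcline intercepts: K1/α12 = 710/1.2 = 592 > K2 = 120; K2/α21 = 120/0.93 = 129 < K1 = 710.
Since the inequalities point opposite ways, species 1 can invade but species 2 cannot.

species 1 excludes species 2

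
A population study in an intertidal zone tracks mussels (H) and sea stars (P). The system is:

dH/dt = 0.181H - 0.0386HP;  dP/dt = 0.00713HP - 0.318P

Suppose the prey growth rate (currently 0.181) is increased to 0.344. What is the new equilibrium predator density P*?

P* ≈ 8.91

At the interior fixed point, setting dH/dt = 0 with H > 0 fixes P* = (prey growth rate)/(HP coefficient) — independent of the other coefficients.
With the change, P* = 0.344/0.0386 = 8.91; it rises from 4.69.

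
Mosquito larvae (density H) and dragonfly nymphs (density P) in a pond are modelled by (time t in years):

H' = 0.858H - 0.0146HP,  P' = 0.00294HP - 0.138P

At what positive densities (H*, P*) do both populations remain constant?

Set dP/dt = 0 with P > 0: 0.00294H - 0.138 = 0, so H* = 0.138/0.00294 = 46.9.
Set dH/dt = 0 with H > 0: 0.858 - 0.0146P = 0, so P* = 0.858/0.0146 = 58.8.

H* ≈ 46.9, P* ≈ 58.8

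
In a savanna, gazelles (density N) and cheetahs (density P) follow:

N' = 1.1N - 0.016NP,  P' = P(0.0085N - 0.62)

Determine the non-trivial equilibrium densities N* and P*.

N* ≈ 72.9, P* ≈ 68.8

Set dP/dt = 0 with P > 0: 0.0085N - 0.62 = 0, so N* = 0.62/0.0085 = 72.9.
Set dN/dt = 0 with N > 0: 1.1 - 0.016P = 0, so P* = 1.1/0.016 = 68.8.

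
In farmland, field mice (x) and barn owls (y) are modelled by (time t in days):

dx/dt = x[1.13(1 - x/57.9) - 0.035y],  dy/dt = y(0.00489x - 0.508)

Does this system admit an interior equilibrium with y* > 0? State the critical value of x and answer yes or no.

Threshold x = 104; K < 104, so no, the predator goes extinct.

The predator equation gives dy/dt > 0 only when x > 0.508/0.00489 = 104.
Without the predator, x → K = 57.9. Since 57.9 < 104, the predator cannot invade.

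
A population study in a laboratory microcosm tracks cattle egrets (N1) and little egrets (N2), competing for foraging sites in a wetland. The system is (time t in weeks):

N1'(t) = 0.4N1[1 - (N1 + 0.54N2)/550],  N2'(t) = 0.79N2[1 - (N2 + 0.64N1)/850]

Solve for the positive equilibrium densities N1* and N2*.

N1* ≈ 139, N2* ≈ 761

Setting both brackets to zero gives the nullclines N1 + 0.54N2 = 550 and 0.64N1 + N2 = 850.
Substituting N2 = 850 - 0.64N1 into the first: N1(1 - 0.54·0.64) = 550 - 0.54·850.
So N1* = 91/0.654 = 139, and then N2* = 850 - 0.64·139 = 761.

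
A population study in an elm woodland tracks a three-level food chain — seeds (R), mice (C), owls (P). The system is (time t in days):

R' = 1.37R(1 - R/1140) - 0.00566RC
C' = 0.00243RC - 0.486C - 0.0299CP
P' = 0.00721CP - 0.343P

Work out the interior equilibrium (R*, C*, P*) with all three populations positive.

R* ≈ 916, C* ≈ 47.6, P* ≈ 58.2

From dP/dt = 0: 0.00721C* = 0.343, so C* = 47.6.
From dR/dt = 0: 1.37(1 - R*/1140) = 0.00566·47.6, giving R* = 1140·(1 - 0.197) = 916.
From dC/dt = 0: 0.00243·916 - 0.486 = 0.0299P*, so P* = 1.74/0.0299 = 58.2.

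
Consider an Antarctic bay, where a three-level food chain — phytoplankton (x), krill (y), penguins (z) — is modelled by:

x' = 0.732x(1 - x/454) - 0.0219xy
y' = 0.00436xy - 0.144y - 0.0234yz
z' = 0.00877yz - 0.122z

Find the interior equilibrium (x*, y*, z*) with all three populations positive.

From dz/dt = 0: 0.00877y* = 0.122, so y* = 13.9.
From dx/dt = 0: 0.732(1 - x*/454) = 0.0219·13.9, giving x* = 454·(1 - 0.416) = 265.
From dy/dt = 0: 0.00436·265 - 0.144 = 0.0234z*, so z* = 1.01/0.0234 = 43.2.

x* ≈ 265, y* ≈ 13.9, z* ≈ 43.2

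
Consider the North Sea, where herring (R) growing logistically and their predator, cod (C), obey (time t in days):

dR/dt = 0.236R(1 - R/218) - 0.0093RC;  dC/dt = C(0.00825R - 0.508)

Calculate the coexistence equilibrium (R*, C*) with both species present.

From dC/dt = 0 with C > 0: 0.00825R* = 0.508, so R* = 61.6.
Substitute into dR/dt = 0: 0.236(1 - 61.6/218) = 0.0093C*.
The bracket is 0.718, giving C* = 0.169/0.0093 = 18.2.

R* ≈ 61.6, C* ≈ 18.2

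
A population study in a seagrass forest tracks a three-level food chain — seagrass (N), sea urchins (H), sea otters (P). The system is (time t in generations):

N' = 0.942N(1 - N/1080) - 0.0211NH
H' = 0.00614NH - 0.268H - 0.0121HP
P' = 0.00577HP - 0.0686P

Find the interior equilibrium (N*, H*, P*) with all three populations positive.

From dP/dt = 0: 0.00577H* = 0.0686, so H* = 11.9.
From dN/dt = 0: 0.942(1 - N*/1080) = 0.0211·11.9, giving N* = 1080·(1 - 0.266) = 792.
From dH/dt = 0: 0.00614·792 - 0.268 = 0.0121P*, so P* = 4.6/0.0121 = 380.

N* ≈ 792, H* ≈ 11.9, P* ≈ 380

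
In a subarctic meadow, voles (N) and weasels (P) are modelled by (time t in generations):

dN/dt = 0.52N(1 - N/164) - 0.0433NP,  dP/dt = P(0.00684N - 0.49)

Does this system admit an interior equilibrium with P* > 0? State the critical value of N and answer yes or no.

The predator equation gives dP/dt > 0 only when N > 0.49/0.00684 = 71.6.
Without the predator, N → K = 164. Since 164 > 71.6, the predator can invade and persist.

Threshold N = 71.6; K > 71.6, so yes, the predator persists.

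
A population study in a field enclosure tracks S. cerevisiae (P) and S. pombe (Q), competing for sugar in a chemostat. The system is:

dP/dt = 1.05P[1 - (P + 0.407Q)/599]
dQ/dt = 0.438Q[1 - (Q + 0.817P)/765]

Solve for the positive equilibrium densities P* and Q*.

P* ≈ 431, Q* ≈ 413

Setting both brackets to zero gives the nullclines P + 0.407Q = 599 and 0.817P + Q = 765.
Substituting Q = 765 - 0.817P into the first: P(1 - 0.407·0.817) = 599 - 0.407·765.
So P* = 288/0.667 = 431, and then Q* = 765 - 0.817·431 = 413.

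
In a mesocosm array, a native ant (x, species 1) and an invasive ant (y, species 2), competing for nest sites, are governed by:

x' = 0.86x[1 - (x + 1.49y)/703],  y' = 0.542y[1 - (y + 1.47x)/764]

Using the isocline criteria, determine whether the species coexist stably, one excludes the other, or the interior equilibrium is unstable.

unstable coexistence (outcome depends on initial conditions)

Compare the nullcline intercepts: K1/α12 = 703/1.49 = 472 < K2 = 764; K2/α21 = 764/1.47 = 520 < K1 = 703.
Since both are reversed, neither can invade when rare; the interior point is a saddle.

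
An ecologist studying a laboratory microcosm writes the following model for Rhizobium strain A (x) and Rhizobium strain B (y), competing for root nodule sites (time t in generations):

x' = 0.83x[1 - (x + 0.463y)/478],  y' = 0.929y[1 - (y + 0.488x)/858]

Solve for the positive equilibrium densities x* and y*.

x* ≈ 104, y* ≈ 807

Setting both brackets to zero gives the nullclines x + 0.463y = 478 and 0.488x + y = 858.
Substituting y = 858 - 0.488x into the first: x(1 - 0.463·0.488) = 478 - 0.463·858.
So x* = 80.7/0.774 = 104, and then y* = 858 - 0.488·104 = 807.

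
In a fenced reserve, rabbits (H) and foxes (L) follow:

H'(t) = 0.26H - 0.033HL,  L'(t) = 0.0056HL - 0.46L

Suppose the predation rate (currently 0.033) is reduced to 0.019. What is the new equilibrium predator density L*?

L* ≈ 13.7

At the interior fixed point, setting dH/dt = 0 with H > 0 fixes L* = (prey growth rate)/(HL coefficient) — independent of the other coefficients.
With the change, L* = 0.26/0.019 = 13.7; it rises from 7.88.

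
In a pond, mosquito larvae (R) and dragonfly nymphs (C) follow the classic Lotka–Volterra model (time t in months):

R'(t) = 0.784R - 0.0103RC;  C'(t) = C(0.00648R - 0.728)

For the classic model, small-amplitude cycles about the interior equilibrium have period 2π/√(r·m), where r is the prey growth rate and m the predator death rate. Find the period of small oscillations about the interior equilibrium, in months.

Here r = 0.784 and m = 0.728, so r·m = 0.571.
ω = √0.571 = 0.755 per month, hence T = 2π/ω ≈ 8.32 months.

T ≈ 8.32 months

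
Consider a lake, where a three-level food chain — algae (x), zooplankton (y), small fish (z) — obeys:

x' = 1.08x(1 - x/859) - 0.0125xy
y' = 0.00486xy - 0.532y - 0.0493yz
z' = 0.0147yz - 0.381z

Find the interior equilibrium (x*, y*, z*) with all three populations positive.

From dz/dt = 0: 0.0147y* = 0.381, so y* = 25.9.
From dx/dt = 0: 1.08(1 - x*/859) = 0.0125·25.9, giving x* = 859·(1 - 0.3) = 601.
From dy/dt = 0: 0.00486·601 - 0.532 = 0.0493z*, so z* = 2.39/0.0493 = 48.5.

x* ≈ 601, y* ≈ 25.9, z* ≈ 48.5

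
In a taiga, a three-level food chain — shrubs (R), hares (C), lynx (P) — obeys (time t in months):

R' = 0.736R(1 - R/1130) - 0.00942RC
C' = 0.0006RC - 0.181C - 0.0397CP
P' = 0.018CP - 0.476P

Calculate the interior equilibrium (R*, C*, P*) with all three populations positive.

From dP/dt = 0: 0.018C* = 0.476, so C* = 26.4.
From dR/dt = 0: 0.736(1 - R*/1130) = 0.00942·26.4, giving R* = 1130·(1 - 0.338) = 748.
From dC/dt = 0: 0.0006·748 - 0.181 = 0.0397P*, so P* = 0.268/0.0397 = 6.74.

R* ≈ 748, C* ≈ 26.4, P* ≈ 6.74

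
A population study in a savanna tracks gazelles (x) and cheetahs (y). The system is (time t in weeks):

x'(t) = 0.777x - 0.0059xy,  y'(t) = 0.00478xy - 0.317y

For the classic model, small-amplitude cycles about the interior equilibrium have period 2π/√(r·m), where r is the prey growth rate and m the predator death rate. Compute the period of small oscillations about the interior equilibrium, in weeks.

T ≈ 12.7 weeks

Here r = 0.777 and m = 0.317, so r·m = 0.246.
ω = √0.246 = 0.496 per week, hence T = 2π/ω ≈ 12.7 weeks.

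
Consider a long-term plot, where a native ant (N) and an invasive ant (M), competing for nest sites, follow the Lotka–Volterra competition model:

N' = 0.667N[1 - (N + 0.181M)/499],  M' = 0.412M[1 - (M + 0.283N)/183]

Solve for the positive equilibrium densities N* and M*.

Setting both brackets to zero gives the nullclines N + 0.181M = 499 and 0.283N + M = 183.
Substituting M = 183 - 0.283N into the first: N(1 - 0.181·0.283) = 499 - 0.181·183.
So N* = 466/0.949 = 491, and then M* = 183 - 0.283·491 = 44.

N* ≈ 491, M* ≈ 44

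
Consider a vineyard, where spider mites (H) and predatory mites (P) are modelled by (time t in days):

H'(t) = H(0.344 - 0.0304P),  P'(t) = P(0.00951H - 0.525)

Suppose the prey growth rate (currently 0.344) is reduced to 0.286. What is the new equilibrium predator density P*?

P* ≈ 9.41

At the interior fixed point, setting dH/dt = 0 with H > 0 fixes P* = (prey growth rate)/(HP coefficient) — independent of the other coefficients.
With the change, P* = 0.286/0.0304 = 9.41; it falls from 11.3.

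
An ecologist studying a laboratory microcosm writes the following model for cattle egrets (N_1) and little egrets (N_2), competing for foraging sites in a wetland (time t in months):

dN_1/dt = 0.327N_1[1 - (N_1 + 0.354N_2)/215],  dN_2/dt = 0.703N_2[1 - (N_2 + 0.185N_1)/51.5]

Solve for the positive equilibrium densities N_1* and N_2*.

N_1* ≈ 211, N_2* ≈ 12.5

Setting both brackets to zero gives the nullclines N_1 + 0.354N_2 = 215 and 0.185N_1 + N_2 = 51.5.
Substituting N_2 = 51.5 - 0.185N_1 into the first: N_1(1 - 0.354·0.185) = 215 - 0.354·51.5.
So N_1* = 197/0.935 = 211, and then N_2* = 51.5 - 0.185·211 = 12.5.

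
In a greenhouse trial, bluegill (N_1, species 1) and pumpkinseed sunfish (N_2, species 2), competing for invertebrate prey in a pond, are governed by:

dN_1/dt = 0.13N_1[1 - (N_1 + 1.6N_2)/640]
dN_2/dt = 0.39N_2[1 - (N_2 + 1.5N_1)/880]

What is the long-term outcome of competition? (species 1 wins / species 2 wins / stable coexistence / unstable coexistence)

Compare the nullcline intercepts: K1/α12 = 640/1.6 = 400 < K2 = 880; K2/α21 = 880/1.5 = 587 < K1 = 640.
Since both are reversed, neither can invade when rare; the interior point is a saddle.

unstable coexistence (outcome depends on initial conditions)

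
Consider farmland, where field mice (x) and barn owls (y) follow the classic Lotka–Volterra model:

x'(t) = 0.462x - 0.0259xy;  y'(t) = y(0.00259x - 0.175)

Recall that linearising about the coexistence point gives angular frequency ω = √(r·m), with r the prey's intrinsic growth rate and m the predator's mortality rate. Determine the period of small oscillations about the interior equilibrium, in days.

T ≈ 22.1 days

Here r = 0.462 and m = 0.175, so r·m = 0.0809.
ω = √0.0809 = 0.284 per day, hence T = 2π/ω ≈ 22.1 days.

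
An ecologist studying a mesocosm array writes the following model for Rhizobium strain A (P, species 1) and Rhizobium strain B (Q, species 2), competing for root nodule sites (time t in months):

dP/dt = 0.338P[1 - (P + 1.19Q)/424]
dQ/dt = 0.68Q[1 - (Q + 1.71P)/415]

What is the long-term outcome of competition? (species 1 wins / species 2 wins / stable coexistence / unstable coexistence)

unstable coexistence (outcome depends on initial conditions)

Compare the nullcline intercepts: K1/α12 = 424/1.19 = 356 < K2 = 415; K2/α21 = 415/1.71 = 243 < K1 = 424.
Since both are reversed, neither can invade when rare; the interior point is a saddle.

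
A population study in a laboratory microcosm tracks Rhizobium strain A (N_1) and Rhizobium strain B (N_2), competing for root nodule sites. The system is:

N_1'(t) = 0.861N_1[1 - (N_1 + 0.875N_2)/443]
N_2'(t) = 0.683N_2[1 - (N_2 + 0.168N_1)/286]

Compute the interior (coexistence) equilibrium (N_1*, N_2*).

Setting both brackets to zero gives the nullclines N_1 + 0.875N_2 = 443 and 0.168N_1 + N_2 = 286.
Substituting N_2 = 286 - 0.168N_1 into the first: N_1(1 - 0.875·0.168) = 443 - 0.875·286.
So N_1* = 193/0.853 = 226, and then N_2* = 286 - 0.168·226 = 248.

N_1* ≈ 226, N_2* ≈ 248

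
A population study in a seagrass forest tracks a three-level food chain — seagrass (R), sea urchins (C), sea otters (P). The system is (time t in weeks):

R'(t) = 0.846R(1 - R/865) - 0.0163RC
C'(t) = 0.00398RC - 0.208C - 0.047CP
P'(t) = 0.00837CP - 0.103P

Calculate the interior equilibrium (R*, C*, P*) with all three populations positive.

From dP/dt = 0: 0.00837C* = 0.103, so C* = 12.3.
From dR/dt = 0: 0.846(1 - R*/865) = 0.0163·12.3, giving R* = 865·(1 - 0.237) = 660.
From dC/dt = 0: 0.00398·660 - 0.208 = 0.047P*, so P* = 2.42/0.047 = 51.5.

R* ≈ 660, C* ≈ 12.3, P* ≈ 51.5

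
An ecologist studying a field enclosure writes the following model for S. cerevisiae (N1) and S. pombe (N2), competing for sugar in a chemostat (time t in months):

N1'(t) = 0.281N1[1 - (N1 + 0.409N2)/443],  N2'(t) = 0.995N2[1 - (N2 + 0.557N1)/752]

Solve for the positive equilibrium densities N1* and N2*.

N1* ≈ 175, N2* ≈ 654

Setting both brackets to zero gives the nullclines N1 + 0.409N2 = 443 and 0.557N1 + N2 = 752.
Substituting N2 = 752 - 0.557N1 into the first: N1(1 - 0.409·0.557) = 443 - 0.409·752.
So N1* = 135/0.772 = 175, and then N2* = 752 - 0.557·175 = 654.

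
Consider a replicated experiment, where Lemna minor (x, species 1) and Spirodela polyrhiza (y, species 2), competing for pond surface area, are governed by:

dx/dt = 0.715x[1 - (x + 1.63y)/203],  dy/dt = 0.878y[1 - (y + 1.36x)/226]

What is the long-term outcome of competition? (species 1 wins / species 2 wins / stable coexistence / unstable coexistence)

Compare the nullcline intercepts: K1/α12 = 203/1.63 = 125 < K2 = 226; K2/α21 = 226/1.36 = 166 < K1 = 203.
Since both are reversed, neither can invade when rare; the interior point is a saddle.

unstable coexistence (outcome depends on initial conditions)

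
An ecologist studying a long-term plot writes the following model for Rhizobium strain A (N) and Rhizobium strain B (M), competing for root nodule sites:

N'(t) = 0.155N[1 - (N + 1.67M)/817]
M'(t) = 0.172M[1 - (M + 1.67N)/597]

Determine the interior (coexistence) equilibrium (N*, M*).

N* ≈ 101, M* ≈ 429

Setting both brackets to zero gives the nullclines N + 1.67M = 817 and 1.67N + M = 597.
Substituting M = 597 - 1.67N into the first: N(1 - 1.67·1.67) = 817 - 1.67·597.
So N* = -180/-1.79 = 101, and then M* = 597 - 1.67·101 = 429.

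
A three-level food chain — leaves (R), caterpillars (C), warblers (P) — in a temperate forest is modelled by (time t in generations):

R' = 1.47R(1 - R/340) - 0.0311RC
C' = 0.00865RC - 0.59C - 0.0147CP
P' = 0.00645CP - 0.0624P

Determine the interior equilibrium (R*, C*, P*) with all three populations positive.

From dP/dt = 0: 0.00645C* = 0.0624, so C* = 9.67.
From dR/dt = 0: 1.47(1 - R*/340) = 0.0311·9.67, giving R* = 340·(1 - 0.205) = 270.
From dC/dt = 0: 0.00865·270 - 0.59 = 0.0147P*, so P* = 1.75/0.0147 = 119.

R* ≈ 270, C* ≈ 9.67, P* ≈ 119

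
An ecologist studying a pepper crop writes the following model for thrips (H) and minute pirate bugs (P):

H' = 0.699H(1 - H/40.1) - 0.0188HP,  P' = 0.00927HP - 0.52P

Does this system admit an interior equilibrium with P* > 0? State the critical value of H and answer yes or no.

Threshold H = 56.1; K < 56.1, so no, the predator goes extinct.

The predator equation gives dP/dt > 0 only when H > 0.52/0.00927 = 56.1.
Without the predator, H → K = 40.1. Since 40.1 < 56.1, the predator cannot invade.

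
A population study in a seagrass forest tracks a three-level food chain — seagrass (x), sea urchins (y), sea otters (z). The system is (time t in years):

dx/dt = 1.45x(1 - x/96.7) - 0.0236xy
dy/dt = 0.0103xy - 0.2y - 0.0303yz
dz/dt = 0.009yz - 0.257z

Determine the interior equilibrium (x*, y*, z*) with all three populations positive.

From dz/dt = 0: 0.009y* = 0.257, so y* = 28.6.
From dx/dt = 0: 1.45(1 - x*/96.7) = 0.0236·28.6, giving x* = 96.7·(1 - 0.465) = 51.8.
From dy/dt = 0: 0.0103·51.8 - 0.2 = 0.0303z*, so z* = 0.333/0.0303 = 11.

x* ≈ 51.8, y* ≈ 28.6, z* ≈ 11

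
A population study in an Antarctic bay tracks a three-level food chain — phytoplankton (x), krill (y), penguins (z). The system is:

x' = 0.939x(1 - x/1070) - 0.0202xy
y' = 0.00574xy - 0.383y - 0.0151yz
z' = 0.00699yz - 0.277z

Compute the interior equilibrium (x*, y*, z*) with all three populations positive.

x* ≈ 158, y* ≈ 39.6, z* ≈ 34.6

From dz/dt = 0: 0.00699y* = 0.277, so y* = 39.6.
From dx/dt = 0: 0.939(1 - x*/1070) = 0.0202·39.6, giving x* = 1070·(1 - 0.852) = 158.
From dy/dt = 0: 0.00574·158 - 0.383 = 0.0151z*, so z* = 0.523/0.0151 = 34.6.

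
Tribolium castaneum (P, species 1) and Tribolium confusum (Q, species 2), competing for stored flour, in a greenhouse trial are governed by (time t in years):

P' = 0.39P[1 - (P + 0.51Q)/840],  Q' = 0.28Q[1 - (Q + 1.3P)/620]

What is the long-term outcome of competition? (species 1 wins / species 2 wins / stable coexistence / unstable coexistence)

species 1 excludes species 2

Compare the nullcline intercepts: K1/α12 = 840/0.51 = 1650 > K2 = 620; K2/α21 = 620/1.3 = 477 < K1 = 840.
Since the inequalities point opposite ways, species 1 can invade but species 2 cannot.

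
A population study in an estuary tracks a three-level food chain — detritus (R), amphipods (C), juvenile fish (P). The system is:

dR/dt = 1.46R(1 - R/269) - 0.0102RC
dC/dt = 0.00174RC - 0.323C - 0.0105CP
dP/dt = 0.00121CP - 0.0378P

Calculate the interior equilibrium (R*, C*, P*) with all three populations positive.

R* ≈ 210, C* ≈ 31.2, P* ≈ 4.09

From dP/dt = 0: 0.00121C* = 0.0378, so C* = 31.2.
From dR/dt = 0: 1.46(1 - R*/269) = 0.0102·31.2, giving R* = 269·(1 - 0.218) = 210.
From dC/dt = 0: 0.00174·210 - 0.323 = 0.0105P*, so P* = 0.0429/0.0105 = 4.09.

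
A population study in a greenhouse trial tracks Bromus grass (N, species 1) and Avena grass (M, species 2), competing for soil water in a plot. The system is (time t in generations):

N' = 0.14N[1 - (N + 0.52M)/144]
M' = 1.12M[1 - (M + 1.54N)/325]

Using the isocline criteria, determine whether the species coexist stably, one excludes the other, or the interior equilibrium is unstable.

Compare the nullcline intercepts: K1/α12 = 144/0.52 = 277 < K2 = 325; K2/α21 = 325/1.54 = 211 > K1 = 144.
Since the inequalities point opposite ways, species 2 can invade but species 1 cannot.

species 2 excludes species 1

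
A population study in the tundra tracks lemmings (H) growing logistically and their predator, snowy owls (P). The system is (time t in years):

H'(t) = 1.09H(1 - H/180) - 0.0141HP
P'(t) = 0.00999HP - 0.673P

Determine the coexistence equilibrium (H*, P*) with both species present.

From dP/dt = 0 with P > 0: 0.00999H* = 0.673, so H* = 67.4.
Substitute into dH/dt = 0: 1.09(1 - 67.4/180) = 0.0141P*.
The bracket is 0.626, giving P* = 0.682/0.0141 = 48.4.

H* ≈ 67.4, P* ≈ 48.4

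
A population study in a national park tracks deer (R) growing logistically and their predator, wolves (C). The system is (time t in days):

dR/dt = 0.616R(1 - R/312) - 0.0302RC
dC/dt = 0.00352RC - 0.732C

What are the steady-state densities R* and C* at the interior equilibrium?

R* ≈ 208, C* ≈ 6.8

From dC/dt = 0 with C > 0: 0.00352R* = 0.732, so R* = 208.
Substitute into dR/dt = 0: 0.616(1 - 208/312) = 0.0302C*.
The bracket is 0.333, giving C* = 0.205/0.0302 = 6.8.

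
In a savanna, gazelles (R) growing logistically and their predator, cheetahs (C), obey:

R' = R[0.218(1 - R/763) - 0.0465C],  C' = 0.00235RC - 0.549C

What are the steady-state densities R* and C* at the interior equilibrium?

From dC/dt = 0 with C > 0: 0.00235R* = 0.549, so R* = 234.
Substitute into dR/dt = 0: 0.218(1 - 234/763) = 0.0465C*.
The bracket is 0.694, giving C* = 0.151/0.0465 = 3.25.

R* ≈ 234, C* ≈ 3.25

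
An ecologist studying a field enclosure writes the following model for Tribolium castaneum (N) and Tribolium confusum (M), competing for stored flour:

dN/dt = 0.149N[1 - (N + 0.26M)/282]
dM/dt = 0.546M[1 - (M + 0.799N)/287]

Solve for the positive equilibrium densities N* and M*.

N* ≈ 262, M* ≈ 77.9

Setting both brackets to zero gives the nullclines N + 0.26M = 282 and 0.799N + M = 287.
Substituting M = 287 - 0.799N into the first: N(1 - 0.26·0.799) = 282 - 0.26·287.
So N* = 207/0.792 = 262, and then M* = 287 - 0.799·262 = 77.9.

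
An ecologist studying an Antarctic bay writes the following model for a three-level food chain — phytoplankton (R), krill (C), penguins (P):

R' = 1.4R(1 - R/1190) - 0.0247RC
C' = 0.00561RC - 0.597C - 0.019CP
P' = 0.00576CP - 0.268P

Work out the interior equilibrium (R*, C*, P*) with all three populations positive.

From dP/dt = 0: 0.00576C* = 0.268, so C* = 46.5.
From dR/dt = 0: 1.4(1 - R*/1190) = 0.0247·46.5, giving R* = 1190·(1 - 0.821) = 213.
From dC/dt = 0: 0.00561·213 - 0.597 = 0.019P*, so P* = 0.599/0.019 = 31.5.

R* ≈ 213, C* ≈ 46.5, P* ≈ 31.5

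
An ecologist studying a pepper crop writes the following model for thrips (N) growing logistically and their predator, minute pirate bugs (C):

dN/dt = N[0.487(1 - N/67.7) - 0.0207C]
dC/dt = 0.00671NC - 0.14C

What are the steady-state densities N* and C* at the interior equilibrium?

From dC/dt = 0 with C > 0: 0.00671N* = 0.14, so N* = 20.9.
Substitute into dN/dt = 0: 0.487(1 - 20.9/67.7) = 0.0207C*.
The bracket is 0.692, giving C* = 0.337/0.0207 = 16.3.

N* ≈ 20.9, C* ≈ 16.3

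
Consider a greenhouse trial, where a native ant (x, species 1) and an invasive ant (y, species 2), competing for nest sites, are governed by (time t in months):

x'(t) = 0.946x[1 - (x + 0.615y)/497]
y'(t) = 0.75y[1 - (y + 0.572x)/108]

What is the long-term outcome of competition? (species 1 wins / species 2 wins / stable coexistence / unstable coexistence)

species 1 excludes species 2

Compare the nullcline intercepts: K1/α12 = 497/0.615 = 808 > K2 = 108; K2/α21 = 108/0.572 = 189 < K1 = 497.
Since the inequalities point opposite ways, species 1 can invade but species 2 cannot.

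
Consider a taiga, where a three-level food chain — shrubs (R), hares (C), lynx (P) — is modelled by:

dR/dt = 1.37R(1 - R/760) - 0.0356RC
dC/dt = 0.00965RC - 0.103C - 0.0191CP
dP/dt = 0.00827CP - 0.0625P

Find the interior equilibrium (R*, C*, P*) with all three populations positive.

R* ≈ 611, C* ≈ 7.56, P* ≈ 303

From dP/dt = 0: 0.00827C* = 0.0625, so C* = 7.56.
From dR/dt = 0: 1.37(1 - R*/760) = 0.0356·7.56, giving R* = 760·(1 - 0.196) = 611.
From dC/dt = 0: 0.00965·611 - 0.103 = 0.0191P*, so P* = 5.79/0.0191 = 303.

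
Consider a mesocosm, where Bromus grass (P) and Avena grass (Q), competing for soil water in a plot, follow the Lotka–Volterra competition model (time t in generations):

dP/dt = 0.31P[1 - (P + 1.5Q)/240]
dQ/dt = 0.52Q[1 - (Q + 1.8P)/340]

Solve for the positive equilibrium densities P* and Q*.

Setting both brackets to zero gives the nullclines P + 1.5Q = 240 and 1.8P + Q = 340.
Substituting Q = 340 - 1.8P into the first: P(1 - 1.5·1.8) = 240 - 1.5·340.
So P* = -270/-1.7 = 159, and then Q* = 340 - 1.8·159 = 54.1.

P* ≈ 159, Q* ≈ 54.1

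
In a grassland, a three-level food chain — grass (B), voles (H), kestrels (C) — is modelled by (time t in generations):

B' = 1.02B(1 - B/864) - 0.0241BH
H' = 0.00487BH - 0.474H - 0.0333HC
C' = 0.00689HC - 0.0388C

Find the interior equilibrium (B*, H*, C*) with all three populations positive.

From dC/dt = 0: 0.00689H* = 0.0388, so H* = 5.63.
From dB/dt = 0: 1.02(1 - B*/864) = 0.0241·5.63, giving B* = 864·(1 - 0.133) = 749.
From dH/dt = 0: 0.00487·749 - 0.474 = 0.0333C*, so C* = 3.17/0.0333 = 95.3.

B* ≈ 749, H* ≈ 5.63, C* ≈ 95.3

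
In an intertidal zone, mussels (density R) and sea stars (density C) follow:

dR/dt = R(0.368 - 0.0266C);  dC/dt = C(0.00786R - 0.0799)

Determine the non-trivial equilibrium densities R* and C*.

Set dC/dt = 0 with C > 0: 0.00786R - 0.0799 = 0, so R* = 0.0799/0.00786 = 10.2.
Set dR/dt = 0 with R > 0: 0.368 - 0.0266C = 0, so C* = 0.368/0.0266 = 13.8.

R* ≈ 10.2, C* ≈ 13.8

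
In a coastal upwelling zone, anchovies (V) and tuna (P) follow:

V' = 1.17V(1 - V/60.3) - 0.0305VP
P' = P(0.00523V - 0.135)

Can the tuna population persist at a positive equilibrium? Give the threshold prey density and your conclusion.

The predator equation gives dP/dt > 0 only when V > 0.135/0.00523 = 25.8.
Without the predator, V → K = 60.3. Since 60.3 > 25.8, the predator can invade and persist.

Threshold V = 25.8; K > 25.8, so yes, the predator persists.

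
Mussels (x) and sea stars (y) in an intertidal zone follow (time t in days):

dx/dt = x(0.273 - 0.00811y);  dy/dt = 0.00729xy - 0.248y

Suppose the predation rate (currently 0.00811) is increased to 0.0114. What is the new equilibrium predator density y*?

y* ≈ 23.9

At the interior fixed point, setting dx/dt = 0 with x > 0 fixes y* = (prey growth rate)/(xy coefficient) — independent of the other coefficients.
With the change, y* = 0.273/0.0114 = 23.9; it falls from 33.7.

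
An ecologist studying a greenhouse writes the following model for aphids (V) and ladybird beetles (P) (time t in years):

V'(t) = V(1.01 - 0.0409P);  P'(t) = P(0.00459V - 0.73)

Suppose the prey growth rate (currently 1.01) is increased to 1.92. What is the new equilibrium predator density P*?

At the interior fixed point, setting dV/dt = 0 with V > 0 fixes P* = (prey growth rate)/(VP coefficient) — independent of the other coefficients.
With the change, P* = 1.92/0.0409 = 46.9; it rises from 24.7.

P* ≈ 46.9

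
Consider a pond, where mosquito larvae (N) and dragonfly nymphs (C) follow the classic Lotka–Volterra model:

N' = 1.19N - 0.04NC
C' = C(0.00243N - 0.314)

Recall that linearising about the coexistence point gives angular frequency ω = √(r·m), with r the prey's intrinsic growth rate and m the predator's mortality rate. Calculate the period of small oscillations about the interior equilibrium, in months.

Here r = 1.19 and m = 0.314, so r·m = 0.374.
ω = √0.374 = 0.611 per month, hence T = 2π/ω ≈ 10.3 months.

T ≈ 10.3 months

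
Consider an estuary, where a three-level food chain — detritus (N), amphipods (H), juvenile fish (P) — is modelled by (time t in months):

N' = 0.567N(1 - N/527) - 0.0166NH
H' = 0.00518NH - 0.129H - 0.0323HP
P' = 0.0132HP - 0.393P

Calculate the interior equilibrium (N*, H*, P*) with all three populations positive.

From dP/dt = 0: 0.0132H* = 0.393, so H* = 29.8.
From dN/dt = 0: 0.567(1 - N*/527) = 0.0166·29.8, giving N* = 527·(1 - 0.872) = 67.6.
From dH/dt = 0: 0.00518·67.6 - 0.129 = 0.0323P*, so P* = 0.221/0.0323 = 6.85.

N* ≈ 67.6, H* ≈ 29.8, P* ≈ 6.85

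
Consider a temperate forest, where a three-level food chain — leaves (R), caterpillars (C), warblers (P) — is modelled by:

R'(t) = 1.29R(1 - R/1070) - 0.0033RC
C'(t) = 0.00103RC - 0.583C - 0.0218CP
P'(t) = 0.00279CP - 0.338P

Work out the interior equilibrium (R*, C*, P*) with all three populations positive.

From dP/dt = 0: 0.00279C* = 0.338, so C* = 121.
From dR/dt = 0: 1.29(1 - R*/1070) = 0.0033·121, giving R* = 1070·(1 - 0.31) = 738.
From dC/dt = 0: 0.00103·738 - 0.583 = 0.0218P*, so P* = 0.178/0.0218 = 8.14.

R* ≈ 738, C* ≈ 121, P* ≈ 8.14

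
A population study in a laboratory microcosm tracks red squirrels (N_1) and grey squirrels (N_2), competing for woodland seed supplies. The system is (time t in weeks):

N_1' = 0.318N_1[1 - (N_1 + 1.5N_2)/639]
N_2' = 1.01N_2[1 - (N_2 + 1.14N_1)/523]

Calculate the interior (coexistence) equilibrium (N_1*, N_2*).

Setting both brackets to zero gives the nullclines N_1 + 1.5N_2 = 639 and 1.14N_1 + N_2 = 523.
Substituting N_2 = 523 - 1.14N_1 into the first: N_1(1 - 1.5·1.14) = 639 - 1.5·523.
So N_1* = -146/-0.71 = 205, and then N_2* = 523 - 1.14·205 = 289.

N_1* ≈ 205, N_2* ≈ 289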